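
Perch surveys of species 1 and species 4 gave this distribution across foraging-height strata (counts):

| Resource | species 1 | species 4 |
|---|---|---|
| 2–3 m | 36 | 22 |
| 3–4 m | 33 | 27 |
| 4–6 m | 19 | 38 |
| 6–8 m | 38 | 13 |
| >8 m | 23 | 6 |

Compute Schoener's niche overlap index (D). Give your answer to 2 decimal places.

0.74

Proportions for species 1 (n=149): 36/149=0.2416, 33/149=0.2215, 19/149=0.1275, 38/149=0.2550, 23/149=0.1544
Proportions for species 4 (n=106): 22/106=0.2075, 27/106=0.2547, 38/106=0.3585, 13/106=0.1226, 6/106=0.0566
Σ|p₁ᵢ − p₂ᵢ| = 0.0341 + 0.0332 + 0.2310 + 0.1324 + 0.0978 = 0.5285
D = 1 − ½ × 0.5285 = 1 − 0.26425 = 0.73575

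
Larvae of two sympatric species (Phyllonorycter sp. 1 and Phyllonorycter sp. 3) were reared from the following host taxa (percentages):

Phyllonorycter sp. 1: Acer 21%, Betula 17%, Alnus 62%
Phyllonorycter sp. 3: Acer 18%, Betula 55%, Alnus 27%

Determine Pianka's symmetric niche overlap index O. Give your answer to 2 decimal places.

0.69

Convert percentages to proportions (divide by 100).
Σ p₁ᵢp₂ᵢ = 0.0378 + 0.0935 + 0.1674 = 0.2987
Σp_1ᵢ² = 0.21² + 0.17² + 0.62² = 0.0441 + 0.0289 + 0.3844 = 0.4574
Σp_2ᵢ² = 0.18² + 0.55² + 0.27² = 0.0324 + 0.3025 + 0.0729 = 0.4078
O = 0.2987 / √(0.4574 × 0.4078) = 0.2987 / 0.43189 = 0.6916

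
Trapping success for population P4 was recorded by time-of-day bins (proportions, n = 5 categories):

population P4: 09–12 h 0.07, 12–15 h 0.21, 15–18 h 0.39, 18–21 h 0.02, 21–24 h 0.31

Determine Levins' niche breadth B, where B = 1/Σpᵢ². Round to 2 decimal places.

Σpᵢ² = 0.07² + 0.21² + 0.39² + 0.02² + 0.31² = 0.0049 + 0.0441 + 0.1521 + 0.0004 + 0.0961 = 0.2976
B = 1 / 0.2976 = 3.3602

3.36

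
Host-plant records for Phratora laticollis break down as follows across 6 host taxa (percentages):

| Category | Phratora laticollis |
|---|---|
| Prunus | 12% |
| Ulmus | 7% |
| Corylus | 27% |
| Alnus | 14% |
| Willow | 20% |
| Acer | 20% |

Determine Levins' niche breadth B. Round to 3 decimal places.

Convert percentages to proportions (divide by 100).
Σpᵢ² = 0.12² + 0.07² + 0.27² + 0.14² + 0.20² + 0.20² = 0.0144 + 0.0049 + 0.0729 + 0.0196 + 0.0400 + 0.0400 = 0.1918
B = 1 / 0.1918 = 5.21376

5.214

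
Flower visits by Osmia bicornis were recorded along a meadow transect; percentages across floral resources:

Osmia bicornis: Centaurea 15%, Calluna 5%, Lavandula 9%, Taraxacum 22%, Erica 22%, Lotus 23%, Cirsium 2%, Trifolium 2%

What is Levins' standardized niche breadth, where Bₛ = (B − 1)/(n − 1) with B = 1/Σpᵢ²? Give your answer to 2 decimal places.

Convert percentages to proportions (divide by 100).
Σpᵢ² = 0.15² + 0.05² + 0.09² + 0.22² + 0.22² + 0.23² + 0.02² + 0.02² = 0.0225 + 0.0025 + 0.0081 + 0.0484 + 0.0484 + 0.0529 + 0.0004 + 0.0004 = 0.1836
B = 1 / 0.1836 = 5.4466
Bₛ = (B − 1)/(n − 1) = (5.4466 − 1)/(8 − 1) = 4.4466/7 = 0.6352

0.64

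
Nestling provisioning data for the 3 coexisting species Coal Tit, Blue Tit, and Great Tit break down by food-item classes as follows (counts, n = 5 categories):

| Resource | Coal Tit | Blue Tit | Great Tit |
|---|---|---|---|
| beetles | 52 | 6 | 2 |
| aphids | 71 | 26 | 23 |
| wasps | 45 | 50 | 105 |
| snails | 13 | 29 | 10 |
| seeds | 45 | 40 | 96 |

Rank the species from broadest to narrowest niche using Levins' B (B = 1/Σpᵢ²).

Proportions for Coal Tit (n=226): 52/226=0.2301, 71/226=0.3142, 45/226=0.1991, 13/226=0.0575, 45/226=0.1991
Proportions for Blue Tit (n=151): 6/151=0.0397, 26/151=0.1722, 50/151=0.3311, 29/151=0.1921, 40/151=0.2649
Proportions for Great Tit (n=236): 2/236=0.0085, 23/236=0.0975, 105/236=0.4449, 10/236=0.0424, 96/236=0.4068
Σp_Coalᵢ² = 0.2301² + 0.3142² + 0.1991² + 0.0575² + 0.1991² = 0.052946 + 0.098722 + 0.039641 + 0.003306 + 0.039641 = 0.234256
B_Coal = 1 / 0.234256 = 4.2688
Σp_Blueᵢ² = 0.0397² + 0.1722² + 0.3311² + 0.1921² + 0.2649² = 0.001576 + 0.029653 + 0.109627 + 0.036902 + 0.070172 = 0.247930
B_Blue = 1 / 0.247930 = 4.0334
Σp_Greaᵢ² = 0.0085² + 0.0975² + 0.4449² + 0.0424² + 0.4068² = 0.000072 + 0.009506 + 0.197936 + 0.001798 + 0.165486 = 0.374798
B_Grea = 1 / 0.374798 = 2.6681
Ranking by B (broadest → narrowest): Coal Tit (4.27) > Blue Tit (4.03) > Great Tit (2.67)

Coal Tit > Blue Tit > Great Tit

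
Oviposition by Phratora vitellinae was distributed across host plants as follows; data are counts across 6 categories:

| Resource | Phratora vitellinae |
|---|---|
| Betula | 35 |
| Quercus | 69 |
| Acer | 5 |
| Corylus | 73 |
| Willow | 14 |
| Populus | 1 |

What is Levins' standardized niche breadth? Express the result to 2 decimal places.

0.47

Proportions for Phratora vitellinae (n=197): 35/197=0.1777, 69/197=0.3503, 5/197=0.0254, 73/197=0.3706, 14/197=0.0711, 1/197=0.0051
Σpᵢ² = 0.1777² + 0.3503² + 0.0254² + 0.3706² + 0.0711² + 0.0051² = 0.031577 + 0.122710 + 0.000645 + 0.137344 + 0.005055 + 0.000026 = 0.297357
B = 1 / 0.297357 = 3.3630
Bₛ = (B − 1)/(n − 1) = (3.3630 − 1)/(6 − 1) = 2.3630/5 = 0.4726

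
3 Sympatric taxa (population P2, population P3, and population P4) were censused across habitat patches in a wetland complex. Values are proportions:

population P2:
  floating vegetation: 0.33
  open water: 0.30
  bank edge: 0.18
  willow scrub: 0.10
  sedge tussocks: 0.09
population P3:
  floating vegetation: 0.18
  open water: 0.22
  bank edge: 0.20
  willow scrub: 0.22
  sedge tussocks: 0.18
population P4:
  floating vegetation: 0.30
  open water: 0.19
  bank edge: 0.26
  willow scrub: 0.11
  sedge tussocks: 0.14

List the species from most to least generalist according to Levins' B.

population P3 > population P4 > population P2

Σp_P2ᵢ² = 0.33² + 0.30² + 0.18² + 0.10² + 0.09² = 0.1089 + 0.0900 + 0.0324 + 0.0100 + 0.0081 = 0.2494
B_P2 = 1 / 0.2494 = 4.0096
Σp_P3ᵢ² = 0.18² + 0.22² + 0.20² + 0.22² + 0.18² = 0.0324 + 0.0484 + 0.0400 + 0.0484 + 0.0324 = 0.2016
B_P3 = 1 / 0.2016 = 4.9603
Σp_P4ᵢ² = 0.30² + 0.19² + 0.26² + 0.11² + 0.14² = 0.0900 + 0.0361 + 0.0676 + 0.0121 + 0.0196 = 0.2254
B_P4 = 1 / 0.2254 = 4.4366
Ranking by B (broadest → narrowest): population P3 (4.96) > population P4 (4.44) > population P2 (4.01)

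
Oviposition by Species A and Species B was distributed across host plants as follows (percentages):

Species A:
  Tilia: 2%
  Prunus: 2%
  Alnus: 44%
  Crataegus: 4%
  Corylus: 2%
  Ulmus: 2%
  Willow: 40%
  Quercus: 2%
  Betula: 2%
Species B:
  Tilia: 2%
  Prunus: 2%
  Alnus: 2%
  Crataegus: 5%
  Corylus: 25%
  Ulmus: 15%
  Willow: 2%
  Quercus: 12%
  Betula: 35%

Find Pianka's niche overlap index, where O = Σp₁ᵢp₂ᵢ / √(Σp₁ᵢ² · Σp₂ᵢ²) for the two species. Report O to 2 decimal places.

Convert percentages to proportions (divide by 100).
Σ p₁ᵢp₂ᵢ = 0.0004 + 0.0004 + 0.0088 + 0.0020 + 0.0050 + 0.0030 + 0.0080 + 0.0024 + 0.0070 = 0.0370
Σp_1ᵢ² = 0.02² + 0.02² + 0.44² + 0.04² + 0.02² + 0.02² + 0.40² + 0.02² + 0.02² = 0.0004 + 0.0004 + 0.1936 + 0.0016 + 0.0004 + 0.0004 + 0.1600 + 0.0004 + 0.0004 = 0.3576
Σp_2ᵢ² = 0.02² + 0.02² + 0.02² + 0.05² + 0.25² + 0.15² + 0.02² + 0.12² + 0.35² = 0.0004 + 0.0004 + 0.0004 + 0.0025 + 0.0625 + 0.0225 + 0.0004 + 0.0144 + 0.1225 = 0.2260
O = 0.0370 / √(0.3576 × 0.2260) = 0.0370 / 0.28428 = 0.1302

0.13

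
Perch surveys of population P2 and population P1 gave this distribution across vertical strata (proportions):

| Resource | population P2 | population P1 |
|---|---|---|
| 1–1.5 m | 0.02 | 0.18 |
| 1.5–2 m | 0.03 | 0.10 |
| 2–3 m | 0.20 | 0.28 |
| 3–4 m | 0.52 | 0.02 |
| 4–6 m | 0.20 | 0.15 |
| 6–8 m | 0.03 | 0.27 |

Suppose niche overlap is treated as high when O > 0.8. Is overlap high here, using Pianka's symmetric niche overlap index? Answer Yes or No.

Σ p₁ᵢp₂ᵢ = 0.0036 + 0.0030 + 0.0560 + 0.0104 + 0.0300 + 0.0081 = 0.1111
Σp_1ᵢ² = 0.02² + 0.03² + 0.20² + 0.52² + 0.20² + 0.03² = 0.0004 + 0.0009 + 0.0400 + 0.2704 + 0.0400 + 0.0009 = 0.3526
Σp_2ᵢ² = 0.18² + 0.10² + 0.28² + 0.02² + 0.15² + 0.27² = 0.0324 + 0.0100 + 0.0784 + 0.0004 + 0.0225 + 0.0729 = 0.2166
O = 0.1111 / √(0.3526 × 0.2166) = 0.1111 / 0.27636 = 0.4020
O = 0.4020 < 0.8 → No.

No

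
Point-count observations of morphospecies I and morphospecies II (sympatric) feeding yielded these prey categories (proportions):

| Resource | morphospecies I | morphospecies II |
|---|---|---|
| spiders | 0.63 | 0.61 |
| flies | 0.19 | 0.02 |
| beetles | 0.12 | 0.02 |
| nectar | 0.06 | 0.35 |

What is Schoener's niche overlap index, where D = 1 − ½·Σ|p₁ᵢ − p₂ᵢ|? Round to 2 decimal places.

Σ|p₁ᵢ − p₂ᵢ| = 0.02 + 0.17 + 0.10 + 0.29 = 0.58
D = 1 − ½ × 0.58 = 1 − 0.290 = 0.7100

0.71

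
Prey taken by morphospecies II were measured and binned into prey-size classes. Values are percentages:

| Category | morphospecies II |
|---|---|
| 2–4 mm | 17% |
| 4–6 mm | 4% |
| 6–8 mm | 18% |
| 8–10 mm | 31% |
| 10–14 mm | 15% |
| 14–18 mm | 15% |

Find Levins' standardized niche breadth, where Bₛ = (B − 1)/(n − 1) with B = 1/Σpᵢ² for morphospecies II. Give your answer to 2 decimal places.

Convert percentages to proportions (divide by 100).
Σpᵢ² = 0.17² + 0.04² + 0.18² + 0.31² + 0.15² + 0.15² = 0.0289 + 0.0016 + 0.0324 + 0.0961 + 0.0225 + 0.0225 = 0.2040
B = 1 / 0.2040 = 4.9020
Bₛ = (B − 1)/(n − 1) = (4.9020 − 1)/(6 − 1) = 3.9020/5 = 0.7804

0.78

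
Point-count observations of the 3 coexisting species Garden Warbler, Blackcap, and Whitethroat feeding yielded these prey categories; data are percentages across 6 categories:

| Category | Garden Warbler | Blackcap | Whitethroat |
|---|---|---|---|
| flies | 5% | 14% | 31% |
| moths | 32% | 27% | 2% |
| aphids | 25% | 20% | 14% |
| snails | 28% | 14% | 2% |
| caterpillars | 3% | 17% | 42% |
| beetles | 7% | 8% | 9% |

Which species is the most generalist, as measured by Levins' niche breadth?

Convert percentages to proportions (divide by 100).
Σp_Warbᵢ² = 0.05² + 0.32² + 0.25² + 0.28² + 0.03² + 0.07² = 0.0025 + 0.1024 + 0.0625 + 0.0784 + 0.0009 + 0.0049 = 0.2516
B_Warb = 1 / 0.2516 = 3.9746
Σp_Blacᵢ² = 0.14² + 0.27² + 0.20² + 0.14² + 0.17² + 0.08² = 0.0196 + 0.0729 + 0.0400 + 0.0196 + 0.0289 + 0.0064 = 0.1874
B_Blac = 1 / 0.1874 = 5.3362
Σp_Whitᵢ² = 0.31² + 0.02² + 0.14² + 0.02² + 0.42² + 0.09² = 0.0961 + 0.0004 + 0.0196 + 0.0004 + 0.1764 + 0.0081 = 0.3010
B_Whit = 1 / 0.3010 = 3.3223
Highest B → broadest niche (most generalist): Blackcap (B = 5.34).

Blackcap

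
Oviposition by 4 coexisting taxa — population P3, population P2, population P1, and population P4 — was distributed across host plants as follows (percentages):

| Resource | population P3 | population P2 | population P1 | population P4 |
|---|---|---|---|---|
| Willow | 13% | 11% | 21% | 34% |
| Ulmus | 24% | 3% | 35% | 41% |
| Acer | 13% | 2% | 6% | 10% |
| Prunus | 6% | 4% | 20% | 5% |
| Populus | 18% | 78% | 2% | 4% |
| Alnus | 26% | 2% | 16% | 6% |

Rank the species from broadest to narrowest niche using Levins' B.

Convert percentages to proportions (divide by 100).
Σp_P3ᵢ² = 0.13² + 0.24² + 0.13² + 0.06² + 0.18² + 0.26² = 0.0169 + 0.0576 + 0.0169 + 0.0036 + 0.0324 + 0.0676 = 0.1950
B_P3 = 1 / 0.1950 = 5.1282
Σp_P2ᵢ² = 0.11² + 0.03² + 0.02² + 0.04² + 0.78² + 0.02² = 0.0121 + 0.0009 + 0.0004 + 0.0016 + 0.6084 + 0.0004 = 0.6238
B_P2 = 1 / 0.6238 = 1.6031
Σp_P1ᵢ² = 0.21² + 0.35² + 0.06² + 0.20² + 0.02² + 0.16² = 0.0441 + 0.1225 + 0.0036 + 0.0400 + 0.0004 + 0.0256 = 0.2362
B_P1 = 1 / 0.2362 = 4.2337
Σp_P4ᵢ² = 0.34² + 0.41² + 0.10² + 0.05² + 0.04² + 0.06² = 0.1156 + 0.1681 + 0.0100 + 0.0025 + 0.0016 + 0.0036 = 0.3014
B_P4 = 1 / 0.3014 = 3.3179
Ranking by B (broadest → narrowest): population P3 (5.13) > population P1 (4.23) > population P4 (3.32) > population P2 (1.60)

population P3 > population P1 > population P4 > population P2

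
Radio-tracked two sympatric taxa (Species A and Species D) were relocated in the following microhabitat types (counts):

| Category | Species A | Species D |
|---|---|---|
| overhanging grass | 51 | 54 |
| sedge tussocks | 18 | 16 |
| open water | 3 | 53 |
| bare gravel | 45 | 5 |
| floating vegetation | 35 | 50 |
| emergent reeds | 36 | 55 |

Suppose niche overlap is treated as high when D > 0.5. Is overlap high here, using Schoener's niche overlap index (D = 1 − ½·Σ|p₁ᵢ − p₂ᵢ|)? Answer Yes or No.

Proportions for Species A (n=188): 51/188=0.2713, 18/188=0.0957, 3/188=0.0160, 45/188=0.2394, 35/188=0.1862, 36/188=0.1915
Proportions for Species D (n=233): 54/233=0.2318, 16/233=0.0687, 53/233=0.2275, 5/233=0.0215, 50/233=0.2146, 55/233=0.2361
Σ|p₁ᵢ − p₂ᵢ| = 0.0395 + 0.0270 + 0.2115 + 0.2179 + 0.0284 + 0.0446 = 0.5689
D = 1 − ½ × 0.5689 = 1 − 0.28445 = 0.71555
D = 0.71555 > 0.5 → Yes.

Yes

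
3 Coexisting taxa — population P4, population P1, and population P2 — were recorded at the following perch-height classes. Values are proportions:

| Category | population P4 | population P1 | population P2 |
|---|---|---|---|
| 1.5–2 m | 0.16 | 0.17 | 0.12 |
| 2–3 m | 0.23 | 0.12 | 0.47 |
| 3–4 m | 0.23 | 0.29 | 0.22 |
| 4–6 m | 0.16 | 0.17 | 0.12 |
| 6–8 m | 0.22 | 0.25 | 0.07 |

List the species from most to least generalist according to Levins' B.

population P4 > population P1 > population P2

Σp_P4ᵢ² = 0.16² + 0.23² + 0.23² + 0.16² + 0.22² = 0.0256 + 0.0529 + 0.0529 + 0.0256 + 0.0484 = 0.2054
B_P4 = 1 / 0.2054 = 4.8685
Σp_P1ᵢ² = 0.17² + 0.12² + 0.29² + 0.17² + 0.25² = 0.0289 + 0.0144 + 0.0841 + 0.0289 + 0.0625 = 0.2188
B_P1 = 1 / 0.2188 = 4.5704
Σp_P2ᵢ² = 0.12² + 0.47² + 0.22² + 0.12² + 0.07² = 0.0144 + 0.2209 + 0.0484 + 0.0144 + 0.0049 = 0.3030
B_P2 = 1 / 0.3030 = 3.3003
Ranking by B (broadest → narrowest): population P4 (4.87) > population P1 (4.57) > population P2 (3.30)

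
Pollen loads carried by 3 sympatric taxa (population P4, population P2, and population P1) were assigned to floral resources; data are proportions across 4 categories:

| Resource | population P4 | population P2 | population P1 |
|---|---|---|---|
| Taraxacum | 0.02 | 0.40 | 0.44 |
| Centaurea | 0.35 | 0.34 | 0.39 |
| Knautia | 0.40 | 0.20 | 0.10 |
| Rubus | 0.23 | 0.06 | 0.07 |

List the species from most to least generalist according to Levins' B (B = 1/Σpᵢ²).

Σp_P4ᵢ² = 0.02² + 0.35² + 0.40² + 0.23² = 0.0004 + 0.1225 + 0.1600 + 0.0529 = 0.3358
B_P4 = 1 / 0.3358 = 2.9780
Σp_P2ᵢ² = 0.40² + 0.34² + 0.20² + 0.06² = 0.1600 + 0.1156 + 0.0400 + 0.0036 = 0.3192
B_P2 = 1 / 0.3192 = 3.1328
Σp_P1ᵢ² = 0.44² + 0.39² + 0.10² + 0.07² = 0.1936 + 0.1521 + 0.0100 + 0.0049 = 0.3606
B_P1 = 1 / 0.3606 = 2.7732
Ranking by B (broadest → narrowest): population P2 (3.13) > population P4 (2.98) > population P1 (2.77)

population P2 > population P4 > population P1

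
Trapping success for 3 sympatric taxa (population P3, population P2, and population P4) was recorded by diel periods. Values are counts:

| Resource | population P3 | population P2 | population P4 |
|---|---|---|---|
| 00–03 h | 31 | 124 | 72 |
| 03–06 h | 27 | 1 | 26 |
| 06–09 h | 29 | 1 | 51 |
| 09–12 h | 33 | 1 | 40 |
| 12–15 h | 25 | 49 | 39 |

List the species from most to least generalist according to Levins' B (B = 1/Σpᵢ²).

population P3 > population P4 > population P2

Proportions for population P3 (n=145): 31/145=0.2138, 27/145=0.1862, 29/145=0.2000, 33/145=0.2276, 25/145=0.1724
Proportions for population P2 (n=176): 124/176=0.7045, 1/176=0.0057, 1/176=0.0057, 1/176=0.0057, 49/176=0.2784
Proportions for population P4 (n=228): 72/228=0.3158, 26/228=0.1140, 51/228=0.2237, 40/228=0.1754, 39/228=0.1711
Σp_P3ᵢ² = 0.2138² + 0.1862² + 0.2000² + 0.2276² + 0.1724² = 0.045710 + 0.034670 + 0.040000 + 0.051802 + 0.029722 = 0.201904
B_P3 = 1 / 0.201904 = 4.9528
Σp_P2ᵢ² = 0.7045² + 0.0057² + 0.0057² + 0.0057² + 0.2784² = 0.496320 + 0.000032 + 0.000032 + 0.000032 + 0.077507 = 0.573923
B_P2 = 1 / 0.573923 = 1.7424
Σp_P4ᵢ² = 0.3158² + 0.1140² + 0.2237² + 0.1754² + 0.1711² = 0.099730 + 0.012996 + 0.050042 + 0.030765 + 0.029275 = 0.222808
B_P4 = 1 / 0.222808 = 4.4882
Ranking by B (broadest → narrowest): population P3 (4.95) > population P4 (4.49) > population P2 (1.74)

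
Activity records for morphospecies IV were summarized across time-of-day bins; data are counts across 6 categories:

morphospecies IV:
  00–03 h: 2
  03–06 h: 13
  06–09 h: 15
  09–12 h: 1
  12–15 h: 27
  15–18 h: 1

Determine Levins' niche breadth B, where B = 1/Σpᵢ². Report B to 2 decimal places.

Proportions for morphospecies IV (n=59): 2/59=0.0339, 13/59=0.2203, 15/59=0.2542, 1/59=0.0169, 27/59=0.4576, 1/59=0.0169
Σpᵢ² = 0.0339² + 0.2203² + 0.2542² + 0.0169² + 0.4576² + 0.0169² = 0.001149 + 0.048532 + 0.064618 + 0.000286 + 0.209398 + 0.000286 = 0.324269
B = 1 / 0.324269 = 3.0839

3.08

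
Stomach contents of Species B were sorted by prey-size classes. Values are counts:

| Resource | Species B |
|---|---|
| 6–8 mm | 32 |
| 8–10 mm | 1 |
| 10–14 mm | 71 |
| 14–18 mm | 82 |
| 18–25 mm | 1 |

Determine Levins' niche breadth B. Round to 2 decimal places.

2.73

Proportions for Species B (n=187): 32/187=0.1711, 1/187=0.0053, 71/187=0.3797, 82/187=0.4385, 1/187=0.0053
Σpᵢ² = 0.1711² + 0.0053² + 0.3797² + 0.4385² + 0.0053² = 0.029275 + 0.000028 + 0.144172 + 0.192282 + 0.000028 = 0.365785
B = 1 / 0.365785 = 2.7338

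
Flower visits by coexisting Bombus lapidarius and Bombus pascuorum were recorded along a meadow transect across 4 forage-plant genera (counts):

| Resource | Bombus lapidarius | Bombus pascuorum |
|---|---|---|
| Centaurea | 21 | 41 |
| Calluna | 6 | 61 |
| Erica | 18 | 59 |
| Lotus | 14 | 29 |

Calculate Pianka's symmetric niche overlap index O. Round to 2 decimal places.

Proportions for Bombus lapidarius (n=59): 21/59=0.3559, 6/59=0.1017, 18/59=0.3051, 14/59=0.2373
Proportions for Bombus pascuorum (n=190): 41/190=0.2158, 61/190=0.3211, 59/190=0.3105, 29/190=0.1526
Σ p₁ᵢp₂ᵢ = 0.076803 + 0.032656 + 0.094734 + 0.036212 = 0.240405
Σp_1ᵢ² = 0.3559² + 0.1017² + 0.3051² + 0.2373² = 0.126665 + 0.010343 + 0.093086 + 0.056311 = 0.286405
Σp_2ᵢ² = 0.2158² + 0.3211² + 0.3105² + 0.1526² = 0.046570 + 0.103105 + 0.096410 + 0.023287 = 0.269372
O = 0.240405 / √(0.286405 × 0.269372) = 0.240405 / 0.2777580 = 0.8655

0.87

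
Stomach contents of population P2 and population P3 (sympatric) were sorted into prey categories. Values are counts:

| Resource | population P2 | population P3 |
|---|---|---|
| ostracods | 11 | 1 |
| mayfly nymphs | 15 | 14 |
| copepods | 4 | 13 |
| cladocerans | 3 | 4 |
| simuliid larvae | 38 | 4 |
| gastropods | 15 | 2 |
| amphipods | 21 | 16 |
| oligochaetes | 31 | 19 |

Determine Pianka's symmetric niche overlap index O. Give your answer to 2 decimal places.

Proportions for population P2 (n=138): 11/138=0.0797, 15/138=0.1087, 4/138=0.0290, 3/138=0.0217, 38/138=0.2754, 15/138=0.1087, 21/138=0.1522, 31/138=0.2246
Proportions for population P3 (n=73): 1/73=0.0137, 14/73=0.1918, 13/73=0.1781, 4/73=0.0548, 4/73=0.0548, 2/73=0.0274, 16/73=0.2192, 19/73=0.2603
Σ p₁ᵢp₂ᵢ = 0.001092 + 0.020849 + 0.005165 + 0.001189 + 0.015092 + 0.002978 + 0.033362 + 0.058463 = 0.138190
Σp_1ᵢ² = 0.0797² + 0.1087² + 0.0290² + 0.0217² + 0.2754² + 0.1087² + 0.1522² + 0.2246² = 0.006352 + 0.011816 + 0.000841 + 0.000471 + 0.075845 + 0.011816 + 0.023165 + 0.050445 = 0.180751
Σp_2ᵢ² = 0.0137² + 0.1918² + 0.1781² + 0.0548² + 0.0548² + 0.0274² + 0.2192² + 0.2603² = 0.000188 + 0.036787 + 0.031720 + 0.003003 + 0.003003 + 0.000751 + 0.048049 + 0.067756 = 0.191257
O = 0.138190 / √(0.180751 × 0.191257) = 0.138190 / 0.1859298 = 0.7432

0.74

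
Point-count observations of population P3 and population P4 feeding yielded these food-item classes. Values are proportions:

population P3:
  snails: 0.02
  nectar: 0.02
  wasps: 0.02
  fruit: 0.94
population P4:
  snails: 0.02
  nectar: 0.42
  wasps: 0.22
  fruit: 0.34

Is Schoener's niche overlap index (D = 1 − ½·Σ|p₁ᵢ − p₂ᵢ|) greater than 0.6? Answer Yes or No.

Σ|p₁ᵢ − p₂ᵢ| = 0.00 + 0.40 + 0.20 + 0.60 = 1.20
D = 1 − ½ × 1.20 = 1 − 0.600 = 0.4000
D = 0.4000 < 0.6 → No.

No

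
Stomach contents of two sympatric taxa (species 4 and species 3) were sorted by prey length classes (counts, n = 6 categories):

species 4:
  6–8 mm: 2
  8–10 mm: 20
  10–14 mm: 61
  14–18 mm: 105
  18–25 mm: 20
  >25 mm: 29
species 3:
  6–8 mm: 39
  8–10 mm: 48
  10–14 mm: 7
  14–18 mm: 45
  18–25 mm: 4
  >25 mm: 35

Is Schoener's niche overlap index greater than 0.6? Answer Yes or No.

Proportions for species 4 (n=237): 2/237=0.0084, 20/237=0.0844, 61/237=0.2574, 105/237=0.4430, 20/237=0.0844, 29/237=0.1224
Proportions for species 3 (n=178): 39/178=0.2191, 48/178=0.2697, 7/178=0.0393, 45/178=0.2528, 4/178=0.0225, 35/178=0.1966
Σ|p₁ᵢ − p₂ᵢ| = 0.2107 + 0.1853 + 0.2181 + 0.1902 + 0.0619 + 0.0742 = 0.9404
D = 1 − ½ × 0.9404 = 1 − 0.47020 = 0.52980
D = 0.52980 < 0.6 → No.

No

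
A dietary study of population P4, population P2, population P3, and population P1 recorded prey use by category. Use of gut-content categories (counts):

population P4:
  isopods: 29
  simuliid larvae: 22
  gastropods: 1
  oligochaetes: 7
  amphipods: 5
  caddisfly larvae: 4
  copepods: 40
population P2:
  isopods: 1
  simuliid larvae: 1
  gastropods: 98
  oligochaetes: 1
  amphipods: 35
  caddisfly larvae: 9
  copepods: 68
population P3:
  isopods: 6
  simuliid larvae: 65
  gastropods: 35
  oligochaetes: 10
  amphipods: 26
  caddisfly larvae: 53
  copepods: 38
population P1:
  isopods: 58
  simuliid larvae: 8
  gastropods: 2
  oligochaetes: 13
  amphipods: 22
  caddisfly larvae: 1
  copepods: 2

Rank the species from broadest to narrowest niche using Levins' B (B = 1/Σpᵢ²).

Proportions for population P4 (n=108): 29/108=0.2685, 22/108=0.2037, 1/108=0.0093, 7/108=0.0648, 5/108=0.0463, 4/108=0.0370, 40/108=0.3704
Proportions for population P2 (n=213): 1/213=0.0047, 1/213=0.0047, 98/213=0.4601, 1/213=0.0047, 35/213=0.1643, 9/213=0.0423, 68/213=0.3192
Proportions for population P3 (n=233): 6/233=0.0258, 65/233=0.2790, 35/233=0.1502, 10/233=0.0429, 26/233=0.1116, 53/233=0.2275, 38/233=0.1631
Proportions for population P1 (n=106): 58/106=0.5472, 8/106=0.0755, 2/106=0.0189, 13/106=0.1226, 22/106=0.2075, 1/106=0.0094, 2/106=0.0189
Σp_P4ᵢ² = 0.2685² + 0.2037² + 0.0093² + 0.0648² + 0.0463² + 0.0370² + 0.3704² = 0.072092 + 0.041494 + 0.000086 + 0.004199 + 0.002144 + 0.001369 + 0.137196 = 0.258580
B_P4 = 1 / 0.258580 = 3.8673
Σp_P2ᵢ² = 0.0047² + 0.0047² + 0.4601² + 0.0047² + 0.1643² + 0.0423² + 0.3192² = 0.000022 + 0.000022 + 0.211692 + 0.000022 + 0.026994 + 0.001789 + 0.101889 = 0.342430
B_P2 = 1 / 0.342430 = 2.9203
Σp_P3ᵢ² = 0.0258² + 0.2790² + 0.1502² + 0.0429² + 0.1116² + 0.2275² + 0.1631² = 0.000666 + 0.077841 + 0.022560 + 0.001840 + 0.012455 + 0.051756 + 0.026602 = 0.193720
B_P3 = 1 / 0.193720 = 5.1621
Σp_P1ᵢ² = 0.5472² + 0.0755² + 0.0189² + 0.1226² + 0.2075² + 0.0094² + 0.0189² = 0.299428 + 0.005700 + 0.000357 + 0.015031 + 0.043056 + 0.000088 + 0.000357 = 0.364017
B_P1 = 1 / 0.364017 = 2.7471
Ranking by B (broadest → narrowest): population P3 (5.16) > population P4 (3.87) > population P2 (2.92) > population P1 (2.75)

population P3 > population P4 > population P2 > population P1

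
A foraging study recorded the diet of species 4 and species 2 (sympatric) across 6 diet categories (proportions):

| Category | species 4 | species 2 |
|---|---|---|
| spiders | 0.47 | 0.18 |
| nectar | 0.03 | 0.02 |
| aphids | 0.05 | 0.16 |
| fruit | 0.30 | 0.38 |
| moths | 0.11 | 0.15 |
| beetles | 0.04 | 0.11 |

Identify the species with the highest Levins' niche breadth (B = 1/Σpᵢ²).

Σp_4ᵢ² = 0.47² + 0.03² + 0.05² + 0.30² + 0.11² + 0.04² = 0.2209 + 0.0009 + 0.0025 + 0.0900 + 0.0121 + 0.0016 = 0.3280
B_4 = 1 / 0.3280 = 3.0488
Σp_2ᵢ² = 0.18² + 0.02² + 0.16² + 0.38² + 0.15² + 0.11² = 0.0324 + 0.0004 + 0.0256 + 0.1444 + 0.0225 + 0.0121 = 0.2374
B_2 = 1 / 0.2374 = 4.2123
Highest B → broadest niche (most generalist): species 2 (B = 4.21).

species 2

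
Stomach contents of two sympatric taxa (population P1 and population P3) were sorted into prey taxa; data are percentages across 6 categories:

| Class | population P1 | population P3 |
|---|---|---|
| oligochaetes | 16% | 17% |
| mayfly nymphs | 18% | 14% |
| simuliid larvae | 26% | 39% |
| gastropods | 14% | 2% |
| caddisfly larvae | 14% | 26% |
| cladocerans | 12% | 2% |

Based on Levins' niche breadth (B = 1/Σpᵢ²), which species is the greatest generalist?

Convert percentages to proportions (divide by 100).
Σp_P1ᵢ² = 0.16² + 0.18² + 0.26² + 0.14² + 0.14² + 0.12² = 0.0256 + 0.0324 + 0.0676 + 0.0196 + 0.0196 + 0.0144 = 0.1792
B_P1 = 1 / 0.1792 = 5.5804
Σp_P3ᵢ² = 0.17² + 0.14² + 0.39² + 0.02² + 0.26² + 0.02² = 0.0289 + 0.0196 + 0.1521 + 0.0004 + 0.0676 + 0.0004 = 0.2690
B_P3 = 1 / 0.2690 = 3.7175
Highest B → broadest niche (most generalist): population P1 (B = 5.58).

population P1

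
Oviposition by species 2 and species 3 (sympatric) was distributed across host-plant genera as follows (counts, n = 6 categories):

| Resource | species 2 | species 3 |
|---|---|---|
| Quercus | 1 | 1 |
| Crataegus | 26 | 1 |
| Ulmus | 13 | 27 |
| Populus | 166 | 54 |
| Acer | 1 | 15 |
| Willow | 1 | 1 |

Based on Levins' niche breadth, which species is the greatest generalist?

species 3

Proportions for species 2 (n=208): 1/208=0.0048, 26/208=0.1250, 13/208=0.0625, 166/208=0.7981, 1/208=0.0048, 1/208=0.0048
Proportions for species 3 (n=99): 1/99=0.0101, 1/99=0.0101, 27/99=0.2727, 54/99=0.5455, 15/99=0.1515, 1/99=0.0101
Σp_2ᵢ² = 0.0048² + 0.1250² + 0.0625² + 0.7981² + 0.0048² + 0.0048² = 0.000023 + 0.015625 + 0.003906 + 0.636964 + 0.000023 + 0.000023 = 0.656564
B_2 = 1 / 0.656564 = 1.5231
Σp_3ᵢ² = 0.0101² + 0.0101² + 0.2727² + 0.5455² + 0.1515² + 0.0101² = 0.000102 + 0.000102 + 0.074365 + 0.297570 + 0.022952 + 0.000102 = 0.395193
B_3 = 1 / 0.395193 = 2.5304
Highest B → broadest niche (most generalist): species 3 (B = 2.53).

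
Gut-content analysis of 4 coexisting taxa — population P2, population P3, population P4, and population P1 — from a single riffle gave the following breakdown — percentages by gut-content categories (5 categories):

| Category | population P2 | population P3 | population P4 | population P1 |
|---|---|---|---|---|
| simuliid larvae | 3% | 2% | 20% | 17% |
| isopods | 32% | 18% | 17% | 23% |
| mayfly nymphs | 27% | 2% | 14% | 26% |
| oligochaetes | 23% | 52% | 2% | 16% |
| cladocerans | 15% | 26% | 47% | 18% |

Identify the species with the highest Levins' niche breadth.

Convert percentages to proportions (divide by 100).
Σp_P2ᵢ² = 0.03² + 0.32² + 0.27² + 0.23² + 0.15² = 0.0009 + 0.1024 + 0.0729 + 0.0529 + 0.0225 = 0.2516
B_P2 = 1 / 0.2516 = 3.9746
Σp_P3ᵢ² = 0.02² + 0.18² + 0.02² + 0.52² + 0.26² = 0.0004 + 0.0324 + 0.0004 + 0.2704 + 0.0676 = 0.3712
B_P3 = 1 / 0.3712 = 2.6940
Σp_P4ᵢ² = 0.20² + 0.17² + 0.14² + 0.02² + 0.47² = 0.0400 + 0.0289 + 0.0196 + 0.0004 + 0.2209 = 0.3098
B_P4 = 1 / 0.3098 = 3.2279
Σp_P1ᵢ² = 0.17² + 0.23² + 0.26² + 0.16² + 0.18² = 0.0289 + 0.0529 + 0.0676 + 0.0256 + 0.0324 = 0.2074
B_P1 = 1 / 0.2074 = 4.8216
Highest B → broadest niche (most generalist): population P1 (B = 4.82).

population P1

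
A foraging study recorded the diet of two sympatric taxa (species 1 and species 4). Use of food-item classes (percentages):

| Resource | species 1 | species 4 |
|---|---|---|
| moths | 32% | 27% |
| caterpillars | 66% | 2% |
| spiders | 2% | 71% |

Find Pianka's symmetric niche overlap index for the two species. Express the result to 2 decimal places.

0.20

Convert percentages to proportions (divide by 100).
Σ p₁ᵢp₂ᵢ = 0.0864 + 0.0132 + 0.0142 = 0.1138
Σp_1ᵢ² = 0.32² + 0.66² + 0.02² = 0.1024 + 0.4356 + 0.0004 = 0.5384
Σp_2ᵢ² = 0.27² + 0.02² + 0.71² = 0.0729 + 0.0004 + 0.5041 = 0.5774
O = 0.1138 / √(0.5384 × 0.5774) = 0.1138 / 0.55756 = 0.2041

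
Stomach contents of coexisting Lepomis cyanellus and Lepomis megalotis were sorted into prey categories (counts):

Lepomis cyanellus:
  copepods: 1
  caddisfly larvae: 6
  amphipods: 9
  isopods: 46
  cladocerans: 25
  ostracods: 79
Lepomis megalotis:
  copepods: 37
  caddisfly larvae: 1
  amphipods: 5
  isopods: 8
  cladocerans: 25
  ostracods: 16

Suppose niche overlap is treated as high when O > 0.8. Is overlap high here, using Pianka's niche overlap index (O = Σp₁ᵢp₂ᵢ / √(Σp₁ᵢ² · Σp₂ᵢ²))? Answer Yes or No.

Proportions for Lepomis cyanellus (n=166): 1/166=0.0060, 6/166=0.0361, 9/166=0.0542, 46/166=0.2771, 25/166=0.1506, 79/166=0.4759
Proportions for Lepomis megalotis (n=92): 37/92=0.4022, 1/92=0.0109, 5/92=0.0543, 8/92=0.0870, 25/92=0.2717, 16/92=0.1739
Σ p₁ᵢp₂ᵢ = 0.002413 + 0.000393 + 0.002943 + 0.024108 + 0.040918 + 0.082759 = 0.153534
Σp_1ᵢ² = 0.0060² + 0.0361² + 0.0542² + 0.2771² + 0.1506² + 0.4759² = 0.000036 + 0.001303 + 0.002938 + 0.076784 + 0.022680 + 0.226481 = 0.330222
Σp_2ᵢ² = 0.4022² + 0.0109² + 0.0543² + 0.0870² + 0.2717² + 0.1739² = 0.161765 + 0.000119 + 0.002948 + 0.007569 + 0.073821 + 0.030241 = 0.276463
O = 0.153534 / √(0.330222 × 0.276463) = 0.153534 / 0.3021492 = 0.5081
O = 0.5081 < 0.8 → No.

No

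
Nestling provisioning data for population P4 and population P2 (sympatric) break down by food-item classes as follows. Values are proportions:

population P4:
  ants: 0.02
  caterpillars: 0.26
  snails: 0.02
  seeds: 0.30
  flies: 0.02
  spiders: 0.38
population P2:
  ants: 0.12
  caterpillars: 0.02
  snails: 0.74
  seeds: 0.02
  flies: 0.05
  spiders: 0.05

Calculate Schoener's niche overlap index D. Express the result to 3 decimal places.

0.150

Σ|p₁ᵢ − p₂ᵢ| = 0.10 + 0.24 + 0.72 + 0.28 + 0.03 + 0.33 = 1.70
D = 1 − ½ × 1.70 = 1 − 0.850 = 0.15000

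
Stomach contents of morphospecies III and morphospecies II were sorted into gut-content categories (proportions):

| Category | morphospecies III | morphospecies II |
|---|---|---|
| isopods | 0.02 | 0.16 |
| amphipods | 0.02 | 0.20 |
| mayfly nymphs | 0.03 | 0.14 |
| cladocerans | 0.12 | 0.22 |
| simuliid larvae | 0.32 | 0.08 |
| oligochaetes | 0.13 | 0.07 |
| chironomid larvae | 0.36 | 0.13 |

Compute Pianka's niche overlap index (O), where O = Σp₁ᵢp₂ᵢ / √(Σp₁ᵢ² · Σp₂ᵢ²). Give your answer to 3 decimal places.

0.576

Σ p₁ᵢp₂ᵢ = 0.0032 + 0.0040 + 0.0042 + 0.0264 + 0.0256 + 0.0091 + 0.0468 = 0.1193
Σp_1ᵢ² = 0.02² + 0.02² + 0.03² + 0.12² + 0.32² + 0.13² + 0.36² = 0.0004 + 0.0004 + 0.0009 + 0.0144 + 0.1024 + 0.0169 + 0.1296 = 0.2650
Σp_2ᵢ² = 0.16² + 0.20² + 0.14² + 0.22² + 0.08² + 0.07² + 0.13² = 0.0256 + 0.0400 + 0.0196 + 0.0484 + 0.0064 + 0.0049 + 0.0169 = 0.1618
O = 0.1193 / √(0.2650 × 0.1618) = 0.1193 / 0.207068 = 0.57614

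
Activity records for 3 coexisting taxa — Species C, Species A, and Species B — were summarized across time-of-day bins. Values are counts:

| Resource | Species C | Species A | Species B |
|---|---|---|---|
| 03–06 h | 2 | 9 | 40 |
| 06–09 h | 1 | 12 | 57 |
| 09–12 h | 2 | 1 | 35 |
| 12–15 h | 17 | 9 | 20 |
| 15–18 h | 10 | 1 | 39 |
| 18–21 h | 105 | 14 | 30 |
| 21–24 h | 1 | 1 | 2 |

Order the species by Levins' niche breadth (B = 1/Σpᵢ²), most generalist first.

Species B > Species A > Species C

Proportions for Species C (n=138): 2/138=0.0145, 1/138=0.0072, 2/138=0.0145, 17/138=0.1232, 10/138=0.0725, 105/138=0.7609, 1/138=0.0072
Proportions for Species A (n=47): 9/47=0.1915, 12/47=0.2553, 1/47=0.0213, 9/47=0.1915, 1/47=0.0213, 14/47=0.2979, 1/47=0.0213
Proportions for Species B (n=223): 40/223=0.1794, 57/223=0.2556, 35/223=0.1570, 20/223=0.0897, 39/223=0.1749, 30/223=0.1345, 2/223=0.0090
Σp_Cᵢ² = 0.0145² + 0.0072² + 0.0145² + 0.1232² + 0.0725² + 0.7609² + 0.0072² = 0.000210 + 0.000052 + 0.000210 + 0.015178 + 0.005256 + 0.578969 + 0.000052 = 0.599927
B_C = 1 / 0.599927 = 1.6669
Σp_Aᵢ² = 0.1915² + 0.2553² + 0.0213² + 0.1915² + 0.0213² + 0.2979² + 0.0213² = 0.036672 + 0.065178 + 0.000454 + 0.036672 + 0.000454 + 0.088744 + 0.000454 = 0.228628
B_A = 1 / 0.228628 = 4.3739
Σp_Bᵢ² = 0.1794² + 0.2556² + 0.1570² + 0.0897² + 0.1749² + 0.1345² + 0.0090² = 0.032184 + 0.065331 + 0.024649 + 0.008046 + 0.030590 + 0.018090 + 0.000081 = 0.178971
B_B = 1 / 0.178971 = 5.5875
Ranking by B (broadest → narrowest): Species B (5.59) > Species A (4.37) > Species C (1.67)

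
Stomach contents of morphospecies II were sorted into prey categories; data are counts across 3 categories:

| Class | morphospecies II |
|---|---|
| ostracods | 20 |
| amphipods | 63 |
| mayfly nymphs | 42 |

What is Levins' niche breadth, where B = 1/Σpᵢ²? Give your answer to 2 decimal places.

Proportions for morphospecies II (n=125): 20/125=0.1600, 63/125=0.5040, 42/125=0.3360
Σpᵢ² = 0.1600² + 0.5040² + 0.3360² = 0.025600 + 0.254016 + 0.112896 = 0.392512
B = 1 / 0.392512 = 2.5477

2.55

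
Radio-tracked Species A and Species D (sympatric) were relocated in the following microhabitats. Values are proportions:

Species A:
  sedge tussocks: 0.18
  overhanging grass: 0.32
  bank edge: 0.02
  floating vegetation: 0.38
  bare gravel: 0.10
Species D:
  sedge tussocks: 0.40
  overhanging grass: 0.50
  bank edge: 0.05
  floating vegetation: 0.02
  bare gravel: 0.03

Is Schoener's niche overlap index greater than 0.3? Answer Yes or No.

Yes

Σ|p₁ᵢ − p₂ᵢ| = 0.22 + 0.18 + 0.03 + 0.36 + 0.07 = 0.86
D = 1 − ½ × 0.86 = 1 − 0.430 = 0.5700
D = 0.5700 > 0.3 → Yes.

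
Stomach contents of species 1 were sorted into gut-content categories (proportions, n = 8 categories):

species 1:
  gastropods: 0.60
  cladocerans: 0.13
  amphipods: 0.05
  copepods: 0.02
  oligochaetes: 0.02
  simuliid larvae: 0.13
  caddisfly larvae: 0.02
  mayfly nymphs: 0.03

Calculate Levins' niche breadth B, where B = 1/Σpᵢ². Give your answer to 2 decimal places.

2.51

Σpᵢ² = 0.60² + 0.13² + 0.05² + 0.02² + 0.02² + 0.13² + 0.02² + 0.03² = 0.3600 + 0.0169 + 0.0025 + 0.0004 + 0.0004 + 0.0169 + 0.0004 + 0.0009 = 0.3984
B = 1 / 0.3984 = 2.5100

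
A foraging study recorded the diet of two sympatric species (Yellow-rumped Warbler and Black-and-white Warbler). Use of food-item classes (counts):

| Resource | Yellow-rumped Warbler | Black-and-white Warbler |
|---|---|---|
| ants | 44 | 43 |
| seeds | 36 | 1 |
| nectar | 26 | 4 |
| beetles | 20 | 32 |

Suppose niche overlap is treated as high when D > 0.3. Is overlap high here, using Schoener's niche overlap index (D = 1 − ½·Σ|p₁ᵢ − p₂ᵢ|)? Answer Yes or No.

Proportions for Yellow-rumped Warbler (n=126): 44/126=0.3492, 36/126=0.2857, 26/126=0.2063, 20/126=0.1587
Proportions for Black-and-white Warbler (n=80): 43/80=0.5375, 1/80=0.0125, 4/80=0.0500, 32/80=0.4000
Σ|p₁ᵢ − p₂ᵢ| = 0.1883 + 0.2732 + 0.1563 + 0.2413 = 0.8591
D = 1 − ½ × 0.8591 = 1 − 0.42955 = 0.57045
D = 0.57045 > 0.3 → Yes.

Yes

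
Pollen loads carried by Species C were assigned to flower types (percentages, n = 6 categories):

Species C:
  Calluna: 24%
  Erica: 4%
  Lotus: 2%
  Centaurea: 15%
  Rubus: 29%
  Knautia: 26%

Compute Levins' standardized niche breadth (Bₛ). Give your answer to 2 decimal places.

0.66

Convert percentages to proportions (divide by 100).
Σpᵢ² = 0.24² + 0.04² + 0.02² + 0.15² + 0.29² + 0.26² = 0.0576 + 0.0016 + 0.0004 + 0.0225 + 0.0841 + 0.0676 = 0.2338
B = 1 / 0.2338 = 4.2772
Bₛ = (B − 1)/(n − 1) = (4.2772 − 1)/(6 − 1) = 3.2772/5 = 0.6554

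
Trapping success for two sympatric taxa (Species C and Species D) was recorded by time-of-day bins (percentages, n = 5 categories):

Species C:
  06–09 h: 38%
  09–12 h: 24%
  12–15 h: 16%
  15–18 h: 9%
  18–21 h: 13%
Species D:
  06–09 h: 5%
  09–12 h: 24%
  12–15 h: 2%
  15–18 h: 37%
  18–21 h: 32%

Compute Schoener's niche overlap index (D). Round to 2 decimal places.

0.53

Convert percentages to proportions (divide by 100).
Σ|p₁ᵢ − p₂ᵢ| = 0.33 + 0.00 + 0.14 + 0.28 + 0.19 = 0.94
D = 1 − ½ × 0.94 = 1 − 0.470 = 0.5300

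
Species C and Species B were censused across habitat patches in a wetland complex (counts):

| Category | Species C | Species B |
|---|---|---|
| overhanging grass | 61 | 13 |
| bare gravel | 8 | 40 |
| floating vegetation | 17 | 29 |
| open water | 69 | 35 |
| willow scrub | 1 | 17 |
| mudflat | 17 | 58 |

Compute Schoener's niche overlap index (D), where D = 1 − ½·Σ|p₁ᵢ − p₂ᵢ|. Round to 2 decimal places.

0.50

Proportions for Species C (n=173): 61/173=0.3526, 8/173=0.0462, 17/173=0.0983, 69/173=0.3988, 1/173=0.0058, 17/173=0.0983
Proportions for Species B (n=192): 13/192=0.0677, 40/192=0.2083, 29/192=0.1510, 35/192=0.1823, 17/192=0.0885, 58/192=0.3021
Σ|p₁ᵢ − p₂ᵢ| = 0.2849 + 0.1621 + 0.0527 + 0.2165 + 0.0827 + 0.2038 = 1.0027
D = 1 − ½ × 1.0027 = 1 − 0.50135 = 0.49865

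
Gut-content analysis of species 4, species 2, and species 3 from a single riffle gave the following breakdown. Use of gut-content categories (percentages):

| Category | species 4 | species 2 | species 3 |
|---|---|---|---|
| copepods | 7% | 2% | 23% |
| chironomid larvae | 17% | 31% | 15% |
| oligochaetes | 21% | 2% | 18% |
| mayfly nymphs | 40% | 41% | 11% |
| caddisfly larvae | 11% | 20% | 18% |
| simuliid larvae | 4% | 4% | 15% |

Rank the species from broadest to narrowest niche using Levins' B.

species 3 > species 4 > species 2

Convert percentages to proportions (divide by 100).
Σp_4ᵢ² = 0.07² + 0.17² + 0.21² + 0.40² + 0.11² + 0.04² = 0.0049 + 0.0289 + 0.0441 + 0.1600 + 0.0121 + 0.0016 = 0.2516
B_4 = 1 / 0.2516 = 3.9746
Σp_2ᵢ² = 0.02² + 0.31² + 0.02² + 0.41² + 0.20² + 0.04² = 0.0004 + 0.0961 + 0.0004 + 0.1681 + 0.0400 + 0.0016 = 0.3066
B_2 = 1 / 0.3066 = 3.2616
Σp_3ᵢ² = 0.23² + 0.15² + 0.18² + 0.11² + 0.18² + 0.15² = 0.0529 + 0.0225 + 0.0324 + 0.0121 + 0.0324 + 0.0225 = 0.1748
B_3 = 1 / 0.1748 = 5.7208
Ranking by B (broadest → narrowest): species 3 (5.72) > species 4 (3.97) > species 2 (3.26)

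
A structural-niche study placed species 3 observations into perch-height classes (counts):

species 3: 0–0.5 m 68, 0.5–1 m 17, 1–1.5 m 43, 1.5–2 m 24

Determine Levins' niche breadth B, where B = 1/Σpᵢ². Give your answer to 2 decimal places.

3.15

Proportions for species 3 (n=152): 68/152=0.4474, 17/152=0.1118, 43/152=0.2829, 24/152=0.1579
Σpᵢ² = 0.4474² + 0.1118² + 0.2829² + 0.1579² = 0.200167 + 0.012499 + 0.080032 + 0.024932 = 0.317630
B = 1 / 0.317630 = 3.1483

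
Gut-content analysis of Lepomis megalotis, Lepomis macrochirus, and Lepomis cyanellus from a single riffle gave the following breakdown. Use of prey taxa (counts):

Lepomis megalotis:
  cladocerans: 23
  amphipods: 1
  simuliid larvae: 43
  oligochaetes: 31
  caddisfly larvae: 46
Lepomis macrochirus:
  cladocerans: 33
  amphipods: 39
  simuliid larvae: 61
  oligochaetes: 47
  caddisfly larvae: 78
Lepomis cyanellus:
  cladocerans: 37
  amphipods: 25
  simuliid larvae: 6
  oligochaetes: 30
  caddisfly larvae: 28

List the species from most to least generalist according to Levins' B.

Proportions for Lepomis megalotis (n=144): 23/144=0.1597, 1/144=0.0069, 43/144=0.2986, 31/144=0.2153, 46/144=0.3194
Proportions for Lepomis macrochirus (n=258): 33/258=0.1279, 39/258=0.1512, 61/258=0.2364, 47/258=0.1822, 78/258=0.3023
Proportions for Lepomis cyanellus (n=126): 37/126=0.2937, 25/126=0.1984, 6/126=0.0476, 30/126=0.2381, 28/126=0.2222
Σp_megaᵢ² = 0.1597² + 0.0069² + 0.2986² + 0.2153² + 0.3194² = 0.025504 + 0.000048 + 0.089162 + 0.046354 + 0.102016 = 0.263084
B_mega = 1 / 0.263084 = 3.8011
Σp_macrᵢ² = 0.1279² + 0.1512² + 0.2364² + 0.1822² + 0.3023² = 0.016358 + 0.022861 + 0.055885 + 0.033197 + 0.091385 = 0.219686
B_macr = 1 / 0.219686 = 4.5520
Σp_cyanᵢ² = 0.2937² + 0.1984² + 0.0476² + 0.2381² + 0.2222² = 0.086260 + 0.039363 + 0.002266 + 0.056692 + 0.049373 = 0.233954
B_cyan = 1 / 0.233954 = 4.2743
Ranking by B (broadest → narrowest): Lepomis macrochirus (4.55) > Lepomis cyanellus (4.27) > Lepomis megalotis (3.80)

Lepomis macrochirus > Lepomis cyanellus > Lepomis megalotis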